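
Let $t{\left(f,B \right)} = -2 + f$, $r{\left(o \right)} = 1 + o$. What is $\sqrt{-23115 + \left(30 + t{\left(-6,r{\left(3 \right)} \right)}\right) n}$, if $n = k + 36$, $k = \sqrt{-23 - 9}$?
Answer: $\sqrt{-22323 + 88 i \sqrt{2}} \approx 0.4165 + 149.41 i$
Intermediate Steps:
$k = 4 i \sqrt{2}$ ($k = \sqrt{-32} = 4 i \sqrt{2} \approx 5.6569 i$)
$n = 36 + 4 i \sqrt{2}$ ($n = 4 i \sqrt{2} + 36 = 36 + 4 i \sqrt{2} \approx 36.0 + 5.6569 i$)
$\sqrt{-23115 + \left(30 + t{\left(-6,r{\left(3 \right)} \right)}\right) n} = \sqrt{-23115 + \left(30 - 8\right) \left(36 + 4 i \sqrt{2}\right)} = \sqrt{-23115 + 22 \left(36 + 4 i \sqrt{2}\right)} = \sqrt{-23115 + \left(792 + 88 i \sqrt{2}\right)} = \sqrt{-22323 + 88 i \sqrt{2}}$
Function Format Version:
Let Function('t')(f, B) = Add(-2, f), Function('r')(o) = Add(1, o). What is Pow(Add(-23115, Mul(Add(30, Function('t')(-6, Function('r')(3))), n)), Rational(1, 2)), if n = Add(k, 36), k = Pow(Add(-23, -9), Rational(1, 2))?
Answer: Pow(Add(-22323, Mul(88, I, Pow(2, Rational(1, 2)))), Rational(1, 2)) ≈ Add(0.4165, Mul(149.41, I))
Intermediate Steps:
k = Mul(4, I, Pow(2, Rational(1, 2))) (k = Pow(-32, Rational(1, 2)) = Mul(4, I, Pow(2, Rational(1, 2))) ≈ Mul(5.6569, I))
n = Add(36, Mul(4, I, Pow(2, Rational(1, 2)))) (n = Add(Mul(4, I, Pow(2, Rational(1, 2))), 36) = Add(36, Mul(4, I, Pow(2, Rational(1, 2)))) ≈ Add(36.000, Mul(5.6569, I)))
Pow(Add(-23115, Mul(Add(30, Function('t')(-6, Function('r')(3))), n)), Rational(1, 2)) = Pow(Add(-23115, Mul(Add(30, Add(-2, -6)), Add(36, Mul(4, I, Pow(2, Rational(1, 2)))))), Rational(1, 2)) = Pow(Add(-23115, Mul(Add(30, -8), Add(36, Mul(4, I, Pow(2, Rational(1, 2)))))), Rational(1, 2)) = Pow(Add(-23115, Mul(22, Add(36, Mul(4, I, Pow(2, Rational(1, 2)))))), Rational(1, 2)) = Pow(Add(-23115, Add(792, Mul(88, I, Pow(2, Rational(1, 2))))), Rational(1, 2)) = Pow(Add(-22323, Mul(88, I, Pow(2, Rational(1, 2)))), Rational(1, 2))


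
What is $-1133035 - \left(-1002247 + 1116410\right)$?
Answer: $-1247198$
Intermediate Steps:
$-1133035 - \left(-1002247 + 1116410\right) = -1133035 - 114163 = -1247198$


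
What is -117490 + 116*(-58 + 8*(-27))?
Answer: -149274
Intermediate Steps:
-117490 + 116*(-58 + 8*(-27)) = -117490 + 116*(-58 - 216) = -117490 + 116*(-274) = -117490 - 31784 = -149274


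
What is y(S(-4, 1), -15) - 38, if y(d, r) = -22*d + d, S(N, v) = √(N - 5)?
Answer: -38 - 63*I ≈ -38.0 - 63.0*I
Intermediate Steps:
S(N, v) = √(-5 + N)
y(d, r) = -21*d
y(S(-4, 1), -15) - 38 = -21*√(-5 - 4) - 38 = -63*I - 38 = -38 - 63*I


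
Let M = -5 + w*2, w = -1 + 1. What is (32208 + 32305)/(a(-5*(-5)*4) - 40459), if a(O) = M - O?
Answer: -64513/40564 ≈ -1.5904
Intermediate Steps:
w = 0
M = -5 (M = -5 + 0*2 = -5 + 0 = -5)
a(O) = -5 - O
(32208 + 32305)/(a(-5*(-5)*4) - 40459) = (32208 + 32305)/((-5 - (-5*(-5))*4) - 40459) = 64513/((-5 - 25*4) - 40459) = 64513/((-5 - 1*100) - 40459) = 64513/((-5 - 100) - 40459) = 64513/(-105 - 40459) = 64513/(-40564) = 64513*(-1/40564) = -64513/40564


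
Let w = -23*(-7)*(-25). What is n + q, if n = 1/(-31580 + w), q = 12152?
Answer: 432671959/35605 ≈ 12152.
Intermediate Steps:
w = -4025 (w = 161*(-25) = -4025)
n = -1/35605 (n = 1/(-31580 - 4025) = 1/(-35605) = -1/35605 ≈ -2.8086e-5)
n + q = -1/35605 + 12152 = 432671959/35605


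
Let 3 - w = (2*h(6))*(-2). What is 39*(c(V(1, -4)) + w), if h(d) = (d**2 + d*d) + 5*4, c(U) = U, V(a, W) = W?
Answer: 14313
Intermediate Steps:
h(d) = 20 + 2*d**2 (h(d) = (d**2 + d**2) + 20 = 2*d**2 + 20 = 20 + 2*d**2)
w = 371 (w = 3 - 2*(20 + 2*6**2)*(-2) = 3 - 2*(20 + 2*36)*(-2) = 3 - 2*(20 + 72)*(-2) = 3 - 2*92*(-2) = 3 - 184*(-2) = 3 - 1*(-368) = 3 + 368 = 371)
39*(c(V(1, -4)) + w) = 39*(-4 + 371) = 39*367 = 14313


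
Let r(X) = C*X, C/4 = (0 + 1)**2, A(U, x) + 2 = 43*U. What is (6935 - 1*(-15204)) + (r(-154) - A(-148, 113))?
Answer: 27889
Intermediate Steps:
A(U, x) = -2 + 43*U
C = 4 (C = 4*(0 + 1)**2 = 4*1**2 = 4*1 = 4)
r(X) = 4*X
(6935 - 1*(-15204)) + (r(-154) - A(-148, 113)) = (6935 - 1*(-15204)) + (4*(-154) - (-2 + 43*(-148))) = (6935 + 15204) + (-616 - (-2 - 6364)) = 22139 + (-616 - 1*(-6366)) = 22139 + (-616 + 6366) = 22139 + 5750 = 27889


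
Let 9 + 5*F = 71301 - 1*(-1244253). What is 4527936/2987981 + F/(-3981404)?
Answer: 2463053972745/1699479929332 ≈ 1.4493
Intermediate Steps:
F = 263109 (F = -9/5 + (71301 - 1*(-1244253))/5 = -9/5 + (71301 + 1244253)/5 = -9/5 + (1/5)*1315554 = -9/5 + 1315554/5 = 263109)
4527936/2987981 + F/(-3981404) = 4527936/2987981 + 263109/(-3981404) = 4527936*(1/2987981) + 263109*(-1/3981404) = 4527936/2987981 - 37587/568772 = 2463053972745/1699479929332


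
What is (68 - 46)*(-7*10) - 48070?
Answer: -49610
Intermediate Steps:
(68 - 46)*(-7*10) - 48070 = 22*(-70) - 48070 = -1540 - 48070 = -49610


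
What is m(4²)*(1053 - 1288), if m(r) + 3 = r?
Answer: -3055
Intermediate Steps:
m(r) = -3 + r
m(4²)*(1053 - 1288) = (-3 + 4²)*(1053 - 1288) = (-3 + 16)*(-235) = 13*(-235) = -3055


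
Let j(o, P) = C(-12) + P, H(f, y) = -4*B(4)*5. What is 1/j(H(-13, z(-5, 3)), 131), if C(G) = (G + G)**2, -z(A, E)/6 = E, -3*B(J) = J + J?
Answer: 1/707 ≈ 0.0014144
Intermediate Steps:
B(J) = -2*J/3 (B(J) = -(J + J)/3 = -2*J/3)
z(A, E) = -6*E
C(G) = 4*G**2 (C(G) = (2*G)**2 = 4*G**2)
H(f, y) = 160/3 (H(f, y) = -(-8)*4/3*5 = -4*(-8/3)*5 = (32/3)*5 = 160/3)
j(o, P) = 576 + P (j(o, P) = 4*(-12)**2 + P = 4*144 + P = 576 + P)
1/j(H(-13, z(-5, 3)), 131) = 1/(576 + 131) = 1/707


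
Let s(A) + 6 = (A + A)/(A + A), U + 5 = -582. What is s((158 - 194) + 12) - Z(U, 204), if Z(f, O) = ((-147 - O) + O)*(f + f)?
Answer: -172583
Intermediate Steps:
U = -587 (U = -5 - 582 = -587)
s(A) = -5 (s(A) = -6 + (A + A)/(A + A) = -6 + (2*A)/((2*A)) = -6 + (2*A)*(1/(2*A)) = -6 + 1 = -5)
Z(f, O) = -294*f
s((158 - 194) + 12) - Z(U, 204) = -5 - (-294)*(-587) = -5 - 1*172578 = -5 - 172578 = -172583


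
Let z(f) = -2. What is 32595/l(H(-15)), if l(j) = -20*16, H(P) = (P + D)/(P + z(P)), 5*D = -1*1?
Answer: -6519/64 ≈ -101.86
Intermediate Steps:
D = -⅕ (D = (-1*1)/5 = (⅕)*(-1) = -⅕ ≈ -0.20000)
H(P) = (-⅕ + P)/(-2 + P) (H(P) = (P - ⅕)/(P - 2) = (-⅕ + P)/(-2 + P))
l(j) = -320
32595/l(H(-15)) = 32595/(-320) = 32595*(-1/320) = -6519/64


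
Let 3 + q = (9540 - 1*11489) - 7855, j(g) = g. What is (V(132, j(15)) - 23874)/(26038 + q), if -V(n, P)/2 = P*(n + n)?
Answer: -31794/16231 ≈ -1.9588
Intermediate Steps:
q = -9807 (q = -3 + ((9540 - 1*11489) - 7855) = -3 + ((9540 - 11489) - 7855) = -3 + (-1949 - 7855) = -3 - 9804 = -9807)
V(n, P) = -4*P*n (V(n, P) = -2*P*(n + n) = -2*P*2*n = -4*P*n)
(V(132, j(15)) - 23874)/(26038 + q) = (-4*15*132 - 23874)/(26038 - 9807) = (-7920 - 23874)/16231 = -31794*1/16231 = -31794/16231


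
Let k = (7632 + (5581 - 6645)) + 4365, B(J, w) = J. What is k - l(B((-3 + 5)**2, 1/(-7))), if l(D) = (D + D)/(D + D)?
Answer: 10932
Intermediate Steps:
k = 10933 (k = (7632 - 1064) + 4365 = 6568 + 4365 = 10933)
l(D) = 1 (l(D) = (2*D)/((2*D)) = (2*D)*(1/(2*D)) = 1)
k - l(B((-3 + 5)**2, 1/(-7))) = 10933 - 1*1 = 10933 - 1 = 10932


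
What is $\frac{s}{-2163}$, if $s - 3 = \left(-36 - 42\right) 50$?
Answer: $\frac{1299}{721} \approx 1.8017$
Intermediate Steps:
$s = -3897$ ($s = 3 + \left(-36 - 42\right) 50 = 3 - 3900 = -3897$)
$\frac{s}{-2163} = - \frac{3897}{-2163} = \left(-3897\right) \left(- \frac{1}{2163}\right) = \frac{1299}{721}$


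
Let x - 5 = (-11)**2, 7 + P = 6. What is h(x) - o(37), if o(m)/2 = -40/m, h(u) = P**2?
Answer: 117/37 ≈ 3.1622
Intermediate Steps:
P = -1 (P = -7 + 6 = -1)
x = 126 (x = 5 + (-11)**2 = 5 + 121 = 126)
h(u) = 1 (h(u) = (-1)**2 = 1)
o(m) = -80/m (o(m) = 2*(-40/m) = -80/m)
h(x) - o(37) = 1 - (-80)/37 = 1 - 1*(-80/37) = 1 + 80/37 = 117/37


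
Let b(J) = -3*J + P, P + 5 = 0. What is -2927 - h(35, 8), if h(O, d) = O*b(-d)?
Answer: -3592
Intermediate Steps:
P = -5 (P = -5 + 0 = -5)
b(J) = -5 - 3*J (b(J) = -3*J - 5 = -5 - 3*J)
h(O, d) = O*(-5 + 3*d) (h(O, d) = O*(-5 - (-3)*d) = O*(-5 + 3*d))
-2927 - h(35, 8) = -2927 - 35*(-5 + 3*8) = -2927 - 35*(-5 + 24) = -2927 - 35*19 = -2927 - 1*665 = -2927 - 665 = -3592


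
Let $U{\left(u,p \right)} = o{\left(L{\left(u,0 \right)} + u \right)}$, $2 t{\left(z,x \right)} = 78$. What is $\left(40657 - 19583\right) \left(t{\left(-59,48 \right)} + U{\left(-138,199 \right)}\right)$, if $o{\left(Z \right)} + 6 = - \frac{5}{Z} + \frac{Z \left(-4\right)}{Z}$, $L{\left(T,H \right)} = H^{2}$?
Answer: $\frac{42221759}{69} \approx 6.1191 \cdot 10^{5}$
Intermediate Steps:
$t{\left(z,x \right)} = 39$ ($t{\left(z,x \right)} = \frac{1}{2} \cdot 78 = 39$)
$o{\left(Z \right)} = -10 - \frac{5}{Z}$ ($o{\left(Z \right)} = -6 + \left(- \frac{5}{Z} + \frac{Z \left(-4\right)}{Z}\right) = -6 + \left(- \frac{5}{Z} + \frac{\left(-4\right) Z}{Z}\right) = -6 - \left(4 + \frac{5}{Z}\right) = -10 - \frac{5}{Z}$)
$U{\left(u,p \right)} = -10 - \frac{5}{u}$ ($U{\left(u,p \right)} = -10 - \frac{5}{0^{2} + u} = -10 - \frac{5}{0 + u} = -10 - \frac{5}{u}$)
$\left(40657 - 19583\right) \left(t{\left(-59,48 \right)} + U{\left(-138,199 \right)}\right) = \left(40657 - 19583\right) \left(39 - \left(10 + \frac{5}{-138}\right)\right) = 21074 \left(39 - \frac{1375}{138}\right) = 21074 \cdot \frac{4007}{138} = \frac{42221759}{69}$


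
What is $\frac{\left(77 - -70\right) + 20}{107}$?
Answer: $\frac{167}{107} \approx 1.5607$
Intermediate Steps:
$\frac{\left(77 - -70\right) + 20}{107} = \frac{\left(77 + 70\right) + 20}{107} = \frac{147 + 20}{107} = \frac{1}{107} \cdot 167 = \frac{167}{107}$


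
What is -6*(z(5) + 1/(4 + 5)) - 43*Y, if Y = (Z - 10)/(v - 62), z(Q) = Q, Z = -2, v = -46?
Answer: -319/9 ≈ -35.444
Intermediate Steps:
Y = ⅑ (Y = (-2 - 10)/(-46 - 62) = -12/(-108) = -12*(-1/108) = ⅑ ≈ 0.11111)
-6*(z(5) + 1/(4 + 5)) - 43*Y = -6*(5 + 1/(4 + 5)) - 43*⅑ = -6*(5 + 1/9) - 43/9 = -6*(5 + ⅑) - 43/9 = -6*46/9 - 43/9 = -92/3 - 43/9 = -319/9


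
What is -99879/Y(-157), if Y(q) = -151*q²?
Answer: 99879/3721999 ≈ 0.026835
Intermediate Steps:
-99879/Y(-157) = -99879/((-151*(-157)²)) = -99879/((-151*24649)) = -99879/(-3721999) = -99879*(-1/3721999) = 99879/3721999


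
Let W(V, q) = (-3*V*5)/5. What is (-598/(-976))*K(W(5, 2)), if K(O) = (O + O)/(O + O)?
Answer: 299/488 ≈ 0.61271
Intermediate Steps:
W(V, q) = -3*V (W(V, q) = -15*V*(⅕) = -3*V)
K(O) = 1 (K(O) = (2*O)/((2*O)) = (2*O)*(1/(2*O)) = 1)
(-598/(-976))*K(W(5, 2)) = -598/(-976)*1 = -598*(-1/976)*1 = (299/488)*1 = 299/488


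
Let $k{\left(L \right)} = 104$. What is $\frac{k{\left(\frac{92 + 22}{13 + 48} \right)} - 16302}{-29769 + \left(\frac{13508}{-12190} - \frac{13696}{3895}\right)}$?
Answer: $\frac{15381636998}{28273063527} \approx 0.54404$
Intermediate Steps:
$\frac{k{\left(\frac{92 + 22}{13 + 48} \right)} - 16302}{-29769 + \left(\frac{13508}{-12190} - \frac{13696}{3895}\right)} = \frac{104 - 16302}{-29769 + \left(\frac{13508}{-12190} - \frac{13696}{3895}\right)} = - \frac{16198}{-29769 + \left(13508 \left(- \frac{1}{12190}\right) - \frac{13696}{3895}\right)} = - \frac{16198}{-29769 - \frac{4391358}{949601}} = - \frac{16198}{- \frac{28273063527}{949601}} = \left(-16198\right) \left(- \frac{949601}{28273063527}\right) = \frac{15381636998}{28273063527}$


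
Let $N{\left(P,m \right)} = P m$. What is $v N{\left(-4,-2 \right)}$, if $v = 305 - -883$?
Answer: $9504$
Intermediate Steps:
$v = 1188$ ($v = 305 + 883 = 1188$)
$v N{\left(-4,-2 \right)} = 1188 \left(\left(-4\right) \left(-2\right)\right) = 1188 \cdot 8 = 9504$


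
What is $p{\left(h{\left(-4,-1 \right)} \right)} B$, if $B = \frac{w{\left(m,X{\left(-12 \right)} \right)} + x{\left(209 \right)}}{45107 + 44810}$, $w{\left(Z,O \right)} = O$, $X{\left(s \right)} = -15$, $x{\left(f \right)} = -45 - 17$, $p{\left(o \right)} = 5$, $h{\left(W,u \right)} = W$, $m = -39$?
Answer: $- \frac{385}{89917} \approx -0.0042817$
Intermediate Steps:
$x{\left(f \right)} = -62$
$B = - \frac{77}{89917}$ ($B = \frac{-15 - 62}{45107 + 44810} = - \frac{77}{89917} \approx -0.00085635$)
$p{\left(h{\left(-4,-1 \right)} \right)} B = 5 \left(- \frac{77}{89917}\right) = - \frac{385}{89917}$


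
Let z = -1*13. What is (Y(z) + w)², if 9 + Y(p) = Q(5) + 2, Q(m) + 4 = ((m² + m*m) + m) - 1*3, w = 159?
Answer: 40000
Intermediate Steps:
z = -13
Q(m) = -7 + m + 2*m² (Q(m) = -4 + (((m² + m*m) + m) - 1*3) = -4 + (((m² + m²) + m) - 3) = -4 + ((2*m² + m) - 3) = -4 + ((m + 2*m²) - 3) = -4 + (-3 + m + 2*m²) = -7 + m + 2*m²)
Y(p) = 41 (Y(p) = -9 + ((-7 + 5 + 2*5²) + 2) = -9 + ((-7 + 5 + 2*25) + 2) = -9 + ((-7 + 5 + 50) + 2) = -9 + (48 + 2) = -9 + 50 = 41)
(Y(z) + w)² = (41 + 159)² = 200² = 40000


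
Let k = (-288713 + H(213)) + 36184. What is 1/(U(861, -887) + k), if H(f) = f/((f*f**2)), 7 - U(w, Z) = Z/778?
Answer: -35297082/8913249497723 ≈ -3.9601e-6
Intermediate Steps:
U(w, Z) = 7 - Z/778
H(f) = f**(-2) (H(f) = f/(f**3) = f/f**3 = f**(-2))
k = -11456988200/45369 (k = (-288713 + 213**(-2)) + 36184 = (-288713 + 1/45369) + 36184 = -13098620096/45369 + 36184 = -11456988200/45369 ≈ -2.5253e+5)
1/(U(861, -887) + k) = 1/((7 - 1/778*(-887)) - 11456988200/45369) = 1/((7 + 887/778) - 11456988200/45369) = 1/(6333/778 - 11456988200/45369) = 1/(-8913249497723/35297082) = -35297082/8913249497723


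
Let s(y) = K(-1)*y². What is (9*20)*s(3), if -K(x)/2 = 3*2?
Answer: -19440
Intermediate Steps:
K(x) = -12 (K(x) = -6*2 = -2*6 = -12)
s(y) = -12*y²
(9*20)*s(3) = (9*20)*(-12*3²) = 180*(-12*9) = 180*(-108) = -19440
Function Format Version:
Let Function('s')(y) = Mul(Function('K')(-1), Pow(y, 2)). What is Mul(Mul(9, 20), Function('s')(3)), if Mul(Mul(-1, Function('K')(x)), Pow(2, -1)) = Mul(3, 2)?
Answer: -19440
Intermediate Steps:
Function('K')(x) = -12 (Function('K')(x) = Mul(-2, Mul(3, 2)) = Mul(-2, 6) = -12)
Function('s')(y) = Mul(-12, Pow(y, 2))
Mul(Mul(9, 20), Function('s')(3)) = Mul(Mul(9, 20), Mul(-12, Pow(3, 2))) = Mul(180, Mul(-12, 9)) = Mul(180, -108) = -19440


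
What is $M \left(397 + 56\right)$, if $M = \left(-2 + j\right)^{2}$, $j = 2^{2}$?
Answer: $1812$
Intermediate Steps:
$j = 4$
$M = 4$ ($M = \left(-2 + 4\right)^{2} = 2^{2} = 4$)
$M \left(397 + 56\right) = 4 \left(397 + 56\right) = 4 \cdot 453 = 1812$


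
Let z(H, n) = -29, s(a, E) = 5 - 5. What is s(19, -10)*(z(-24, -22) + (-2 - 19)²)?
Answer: 0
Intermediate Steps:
s(a, E) = 0
s(19, -10)*(z(-24, -22) + (-2 - 19)²) = 0*(-29 + (-2 - 19)²) = 0*(-29 + (-21)²) = 0*(-29 + 441) = 0*412 = 0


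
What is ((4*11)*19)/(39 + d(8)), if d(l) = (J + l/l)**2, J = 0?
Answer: 209/10 ≈ 20.900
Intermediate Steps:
d(l) = 1 (d(l) = (0 + l/l)**2 = (0 + 1)**2 = 1**2 = 1)
((4*11)*19)/(39 + d(8)) = ((4*11)*19)/(39 + 1) = (44*19)/40 = 836*(1/40) = 209/10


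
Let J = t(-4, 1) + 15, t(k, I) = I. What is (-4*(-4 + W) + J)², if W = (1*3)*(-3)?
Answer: 4624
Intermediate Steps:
W = -9 (W = 3*(-3) = -9)
J = 16 (J = 1 + 15 = 16)
(-4*(-4 + W) + J)² = (-4*(-4 - 9) + 16)² = (-4*(-13) + 16)² = (52 + 16)² = 68² = 4624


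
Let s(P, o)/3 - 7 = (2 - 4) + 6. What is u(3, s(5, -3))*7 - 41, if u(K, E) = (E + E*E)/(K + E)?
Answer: 1063/6 ≈ 177.17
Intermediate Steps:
s(P, o) = 33 (s(P, o) = 21 + 3*((2 - 4) + 6) = 21 + 3*(-2 + 6) = 21 + 3*4 = 21 + 12 = 33)
u(K, E) = (E + E²)/(E + K)
u(3, s(5, -3))*7 - 41 = (33*(1 + 33)/(33 + 3))*7 - 41 = (33*34/36)*7 - 41 = (33*(1/36)*34)*7 - 41 = (187/6)*7 - 41 = 1309/6 - 41 = 1063/6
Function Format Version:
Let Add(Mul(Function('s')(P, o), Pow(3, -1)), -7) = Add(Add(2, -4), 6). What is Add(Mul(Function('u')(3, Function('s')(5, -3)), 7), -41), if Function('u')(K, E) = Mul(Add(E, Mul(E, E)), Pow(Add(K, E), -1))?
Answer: Rational(1063, 6) ≈ 177.17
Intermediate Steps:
Function('s')(P, o) = 33 (Function('s')(P, o) = Add(21, Mul(3, Add(Add(2, -4), 6))) = Add(21, Mul(3, Add(-2, 6))) = Add(21, Mul(3, 4)) = Add(21, 12) = 33)
Function('u')(K, E) = Mul(Pow(Add(E, K), -1), Add(E, Pow(E, 2))) (Function('u')(K, E) = Mul(Add(E, Pow(E, 2)), Pow(Add(E, K), -1)) = Mul(Pow(Add(E, K), -1), Add(E, Pow(E, 2))))
Add(Mul(Function('u')(3, Function('s')(5, -3)), 7), -41) = Add(Mul(Mul(33, Pow(Add(33, 3), -1), Add(1, 33)), 7), -41) = Add(Mul(Mul(33, Pow(36, -1), 34), 7), -41) = Add(Mul(Mul(33, Rational(1, 36), 34), 7), -41) = Add(Mul(Rational(187, 6), 7), -41) = Add(Rational(1309, 6), -41) = Rational(1063, 6)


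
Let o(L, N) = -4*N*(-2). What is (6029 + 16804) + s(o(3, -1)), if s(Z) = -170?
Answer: 22663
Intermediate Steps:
o(L, N) = 8*N
(6029 + 16804) + s(o(3, -1)) = (6029 + 16804) - 170 = 22833 - 170 = 22663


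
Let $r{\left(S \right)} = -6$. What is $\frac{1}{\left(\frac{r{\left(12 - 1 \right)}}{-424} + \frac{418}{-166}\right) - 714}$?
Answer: $- \frac{17596}{12607603} \approx -0.0013957$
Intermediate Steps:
$\frac{1}{\left(\frac{r{\left(12 - 1 \right)}}{-424} + \frac{418}{-166}\right) - 714} = \frac{1}{\left(- \frac{6}{-424} + \frac{418}{-166}\right) - 714} = \frac{1}{\left(\left(-6\right) \left(- \frac{1}{424}\right) + 418 \left(- \frac{1}{166}\right)\right) - 714} = \frac{1}{\left(\frac{3}{212} - \frac{209}{83}\right) - 714} = \frac{1}{- \frac{44059}{17596} - 714} = \frac{1}{- \frac{12607603}{17596}} = - \frac{17596}{12607603}$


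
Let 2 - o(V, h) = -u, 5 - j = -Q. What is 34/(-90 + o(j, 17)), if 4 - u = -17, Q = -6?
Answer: -34/67 ≈ -0.50746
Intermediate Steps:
u = 21 (u = 4 - 1*(-17) = 4 + 17 = 21)
j = -1 (j = 5 - (-1)*(-6) = 5 - 1*6 = 5 - 6 = -1)
o(V, h) = 23 (o(V, h) = 2 - (-1)*21 = 2 - 1*(-21) = 2 + 21 = 23)
34/(-90 + o(j, 17)) = 34/(-90 + 23) = 34/(-67) = 34*(-1/67) = -34/67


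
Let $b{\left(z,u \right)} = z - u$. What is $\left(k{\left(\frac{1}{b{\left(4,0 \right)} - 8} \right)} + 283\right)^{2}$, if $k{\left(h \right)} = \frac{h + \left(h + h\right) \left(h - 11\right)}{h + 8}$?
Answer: $\frac{309372921}{3844} \approx 80482.0$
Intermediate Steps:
$k{\left(h \right)} = \frac{h + 2 h \left(-11 + h\right)}{8 + h}$
$\left(k{\left(\frac{1}{b{\left(4,0 \right)} - 8} \right)} + 283\right)^{2} = \left(\frac{-21 + \frac{2}{\left(4 - 0\right) - 8}}{\left(\left(4 - 0\right) - 8\right) \left(8 + \frac{1}{\left(4 - 0\right) - 8}\right)} + 283\right)^{2} = \left(\frac{-21 + \frac{2}{\left(4 + 0\right) - 8}}{\left(\left(4 + 0\right) - 8\right) \left(8 + \frac{1}{\left(4 + 0\right) - 8}\right)} + 283\right)^{2} = \left(\frac{-21 + \frac{2}{4 - 8}}{\left(4 - 8\right) \left(8 + \frac{1}{4 - 8}\right)} + 283\right)^{2} = \left(\frac{-21 + \frac{2}{-4}}{\left(-4\right) \left(8 + \frac{1}{-4}\right)} + 283\right)^{2} = \left(- \frac{-21 + 2 \left(- \frac{1}{4}\right)}{4 \left(8 - \frac{1}{4}\right)} + 283\right)^{2} = \left(- \frac{-21 - \frac{1}{2}}{4 \cdot \frac{31}{4}} + 283\right)^{2} = \left(\left(- \frac{1}{4}\right) \frac{4}{31} \left(- \frac{43}{2}\right) + 283\right)^{2} = \left(\frac{43}{62} + 283\right)^{2} = \left(\frac{17589}{62}\right)^{2} = \frac{309372921}{3844}$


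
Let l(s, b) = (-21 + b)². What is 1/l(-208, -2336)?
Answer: 1/5555449 ≈ 1.8000e-7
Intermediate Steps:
1/l(-208, -2336) = 1/((-21 - 2336)²) = 1/((-2357)²) = 1/5555449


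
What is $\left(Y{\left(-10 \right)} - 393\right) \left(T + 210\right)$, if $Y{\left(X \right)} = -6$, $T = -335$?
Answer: $49875$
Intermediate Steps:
$\left(Y{\left(-10 \right)} - 393\right) \left(T + 210\right) = \left(-6 - 393\right) \left(-335 + 210\right) = \left(-399\right) \left(-125\right) = 49875$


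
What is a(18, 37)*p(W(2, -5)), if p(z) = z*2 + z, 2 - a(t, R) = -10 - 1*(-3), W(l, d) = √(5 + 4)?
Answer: 81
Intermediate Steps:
W(l, d) = 3 (W(l, d) = √9 = 3)
a(t, R) = 9 (a(t, R) = 2 - (-10 - 1*(-3)) = 2 - (-10 + 3) = 2 - 1*(-7) = 2 + 7 = 9)
p(z) = 3*z (p(z) = 2*z + z = 3*z)
a(18, 37)*p(W(2, -5)) = 9*(3*3) = 9*9 = 81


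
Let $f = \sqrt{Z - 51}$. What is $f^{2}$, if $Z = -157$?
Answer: $-208$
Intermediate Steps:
$f = 4 i \sqrt{13}$ ($f = \sqrt{-157 - 51} = \sqrt{-208} = 4 i \sqrt{13} \approx 14.422 i$)
$f^{2} = \left(4 i \sqrt{13}\right)^{2} = -208$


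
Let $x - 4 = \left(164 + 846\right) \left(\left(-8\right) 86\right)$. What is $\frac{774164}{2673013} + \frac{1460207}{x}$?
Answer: $- \frac{480743472861}{265344654484} \approx -1.8118$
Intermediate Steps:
$x = -694876$ ($x = 4 + \left(164 + 846\right) \left(\left(-8\right) 86\right) = 4 + 1010 \left(-688\right) = 4 - 694880 = -694876$)
$\frac{774164}{2673013} + \frac{1460207}{x} = \frac{774164}{2673013} + \frac{1460207}{-694876} = 774164 \cdot \frac{1}{2673013} + 1460207 \left(- \frac{1}{694876}\right) = \frac{774164}{2673013} - \frac{208601}{99268} = - \frac{480743472861}{265344654484}$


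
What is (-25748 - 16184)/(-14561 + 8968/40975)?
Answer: 1718163700/596628007 ≈ 2.8798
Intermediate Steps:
(-25748 - 16184)/(-14561 + 8968/40975) = -41932/(-14561 + 8968*(1/40975)) = -41932/(-14561 + 8968/40975) = -41932/(-596628007/40975) = -41932*(-40975/596628007) = 1718163700/596628007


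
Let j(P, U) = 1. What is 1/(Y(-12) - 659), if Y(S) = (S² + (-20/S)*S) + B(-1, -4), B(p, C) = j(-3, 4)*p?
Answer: -1/536 ≈ -0.0018657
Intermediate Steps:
B(p, C) = p (B(p, C) = 1*p = p)
Y(S) = -21 + S² (Y(S) = (S² + (-20/S)*S) - 1 = (S² - 20) - 1 = (-20 + S²) - 1 = -21 + S²)
1/(Y(-12) - 659) = 1/((-21 + (-12)²) - 659) = 1/((-21 + 144) - 659) = 1/(123 - 659) = 1/(-536) = -1/536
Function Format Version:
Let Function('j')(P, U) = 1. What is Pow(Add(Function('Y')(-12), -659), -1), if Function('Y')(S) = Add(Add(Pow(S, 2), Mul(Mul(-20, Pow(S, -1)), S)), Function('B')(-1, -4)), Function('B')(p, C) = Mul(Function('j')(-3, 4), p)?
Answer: Rational(-1, 536) ≈ -0.0018657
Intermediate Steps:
Function('B')(p, C) = p (Function('B')(p, C) = Mul(1, p) = p)
Function('Y')(S) = Add(-21, Pow(S, 2)) (Function('Y')(S) = Add(Add(Pow(S, 2), Mul(Mul(-20, Pow(S, -1)), S)), -1) = Add(Add(Pow(S, 2), -20), -1) = Add(Add(-20, Pow(S, 2)), -1) = Add(-21, Pow(S, 2)))
Pow(Add(Function('Y')(-12), -659), -1) = Pow(Add(Add(-21, Pow(-12, 2)), -659), -1) = Pow(Add(Add(-21, 144), -659), -1) = Pow(Add(123, -659), -1) = Pow(-536, -1) = Rational(-1, 536)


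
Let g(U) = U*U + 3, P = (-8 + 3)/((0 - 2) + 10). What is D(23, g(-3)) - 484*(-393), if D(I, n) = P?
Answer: 1521691/8 ≈ 1.9021e+5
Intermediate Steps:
P = -5/8 (P = -5/(-2 + 10) = -5/8 ≈ -0.62500)
g(U) = 3 + U² (g(U) = U² + 3 = 3 + U²)
D(I, n) = -5/8
D(23, g(-3)) - 484*(-393) = -5/8 - 484*(-393) = -5/8 + 190212 = 1521691/8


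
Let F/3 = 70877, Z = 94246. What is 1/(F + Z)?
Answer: 1/306877 ≈ 3.2586e-6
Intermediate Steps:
F = 212631 (F = 3*70877 = 212631)
1/(F + Z) = 1/(212631 + 94246) = 1/306877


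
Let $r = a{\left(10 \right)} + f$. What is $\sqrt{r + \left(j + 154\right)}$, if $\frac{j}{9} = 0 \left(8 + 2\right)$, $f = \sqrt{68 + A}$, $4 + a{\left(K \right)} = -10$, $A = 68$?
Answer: $\sqrt{140 + 2 \sqrt{34}} \approx 12.315$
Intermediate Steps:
$a{\left(K \right)} = -14$ ($a{\left(K \right)} = -4 - 10 = -14$)
$f = 2 \sqrt{34}$ ($f = \sqrt{68 + 68} = \sqrt{136} = 2 \sqrt{34} \approx 11.662$)
$j = 0$ ($j = 9 \cdot 0 \left(8 + 2\right) = 9 \cdot 0 \cdot 10 = 9 \cdot 0 = 0$)
$r = -14 + 2 \sqrt{34} \approx -2.3381$
$\sqrt{r + \left(j + 154\right)} = \sqrt{\left(-14 + 2 \sqrt{34}\right) + \left(0 + 154\right)} = \sqrt{\left(-14 + 2 \sqrt{34}\right) + 154} = \sqrt{140 + 2 \sqrt{34}}$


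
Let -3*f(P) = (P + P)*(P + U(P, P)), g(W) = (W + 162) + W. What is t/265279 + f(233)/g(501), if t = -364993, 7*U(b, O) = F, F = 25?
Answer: -847764413/25732063 ≈ -32.946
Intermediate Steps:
U(b, O) = 25/7 (U(b, O) = (1/7)*25 = 25/7)
g(W) = 162 + 2*W (g(W) = (162 + W) + W = 162 + 2*W)
f(P) = -2*P*(25/7 + P)/3 (f(P) = -(P + P)*(P + 25/7)/3 = -2*P*(25/7 + P)/3)
t/265279 + f(233)/g(501) = -364993/265279 + (-2/21*233*(25 + 7*233))/(162 + 2*501) = -364993*1/265279 + (-2/21*233*(25 + 1631))/(162 + 1002) = -364993/265279 - 2/21*233*1656/1164 = -364993/265279 - 257232/7*1/1164 = -364993/265279 - 21436/679 = -847764413/25732063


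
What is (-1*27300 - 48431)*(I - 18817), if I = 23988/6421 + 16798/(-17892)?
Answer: 81844797909864343/57442266 ≈ 1.4248e+9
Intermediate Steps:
I = 160666669/57442266 (I = 23988*(1/6421) + 16798*(-1/17892) = 23988/6421 - 8399/8946 = 160666669/57442266 ≈ 2.7970)
(-1*27300 - 48431)*(I - 18817) = (-1*27300 - 48431)*(160666669/57442266 - 18817) = (-27300 - 48431)*(-1080730452653/57442266) = -75731*(-1080730452653/57442266) = 81844797909864343/57442266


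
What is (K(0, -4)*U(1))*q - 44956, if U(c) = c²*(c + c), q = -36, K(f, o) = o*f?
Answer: -44956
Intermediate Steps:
K(f, o) = f*o
U(c) = 2*c³ (U(c) = c²*(2*c) = 2*c³)
(K(0, -4)*U(1))*q - 44956 = ((0*(-4))*(2*1³))*(-36) - 44956 = (0*(2*1))*(-36) - 44956 = (0*2)*(-36) - 44956 = 0*(-36) - 44956 = 0 - 44956 = -44956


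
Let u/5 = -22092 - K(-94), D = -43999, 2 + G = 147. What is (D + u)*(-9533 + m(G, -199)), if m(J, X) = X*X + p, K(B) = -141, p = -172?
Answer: -4596629584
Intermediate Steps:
G = 145 (G = -2 + 147 = 145)
m(J, X) = -172 + X**2 (m(J, X) = X*X - 172 = X**2 - 172 = -172 + X**2)
u = -109755 (u = 5*(-22092 - 1*(-141)) = 5*(-22092 + 141) = 5*(-21951) = -109755)
(D + u)*(-9533 + m(G, -199)) = (-43999 - 109755)*(-9533 + (-172 + (-199)**2)) = -153754*(-9533 + (-172 + 39601)) = -153754*(-9533 + 39429) = -153754*29896 = -4596629584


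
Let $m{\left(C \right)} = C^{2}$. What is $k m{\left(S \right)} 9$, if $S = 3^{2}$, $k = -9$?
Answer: $-6561$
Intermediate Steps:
$S = 9$
$k m{\left(S \right)} 9 = - 9 \cdot 9^{2} \cdot 9 = \left(-9\right) 81 \cdot 9 = \left(-729\right) 9 = -6561$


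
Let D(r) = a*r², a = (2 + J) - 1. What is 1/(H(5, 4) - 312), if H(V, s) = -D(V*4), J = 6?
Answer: -1/3112 ≈ -0.00032134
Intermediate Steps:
a = 7 (a = (2 + 6) - 1 = 8 - 1 = 7)
D(r) = 7*r²
H(V, s) = -112*V² (H(V, s) = -7*(V*4)² = -7*(4*V)² = -7*16*V² = -112*V²)
1/(H(5, 4) - 312) = 1/(-112*5² - 312) = 1/(-112*25 - 312) = 1/(-2800 - 312) = 1/(-3112) = -1/3112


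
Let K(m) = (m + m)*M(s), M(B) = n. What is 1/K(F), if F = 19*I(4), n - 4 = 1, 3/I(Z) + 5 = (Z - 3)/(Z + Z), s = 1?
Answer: -13/1520 ≈ -0.0085526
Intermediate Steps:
I(Z) = 3/(-5 + (-3 + Z)/(2*Z)) (I(Z) = 3/(-5 + (Z - 3)/(Z + Z)) = 3/(-5 + (-3 + Z)/((2*Z))) = 3/(-5 + (-3 + Z)*(1/(2*Z))) = 3/(-5 + (-3 + Z)/(2*Z)))
n = 5 (n = 4 + 1 = 5)
M(B) = 5
F = -152/13 (F = 19*(-2*4/(1 + 3*4)) = 19*(-2*4/(1 + 12)) = 19*(-2*4/13) = 19*(-2*4*1/13) = 19*(-8/13) = -152/13 ≈ -11.692)
K(m) = 10*m (K(m) = (m + m)*5 = (2*m)*5 = 10*m)
1/K(F) = 1/(10*(-152/13)) = 1/(-1520/13) = -13/1520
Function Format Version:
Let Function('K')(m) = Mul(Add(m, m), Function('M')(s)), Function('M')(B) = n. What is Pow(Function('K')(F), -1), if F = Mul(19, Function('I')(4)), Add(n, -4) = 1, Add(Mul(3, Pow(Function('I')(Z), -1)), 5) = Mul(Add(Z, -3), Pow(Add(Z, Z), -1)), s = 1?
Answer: Rational(-13, 1520) ≈ -0.0085526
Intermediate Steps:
Function('I')(Z) = Mul(3, Pow(Add(-5, Mul(Rational(1, 2), Pow(Z, -1), Add(-3, Z))), -1)) (Function('I')(Z) = Mul(3, Pow(Add(-5, Mul(Add(Z, -3), Pow(Add(Z, Z), -1))), -1)) = Mul(3, Pow(Add(-5, Mul(Add(-3, Z), Pow(Mul(2, Z), -1))), -1)) = Mul(3, Pow(Add(-5, Mul(Add(-3, Z), Mul(Rational(1, 2), Pow(Z, -1)))), -1)) = Mul(3, Pow(Add(-5, Mul(Rational(1, 2), Pow(Z, -1), Add(-3, Z))), -1)))
n = 5 (n = Add(4, 1) = 5)
Function('M')(B) = 5
F = Rational(-152, 13) (F = Mul(19, Mul(-2, 4, Pow(Add(1, Mul(3, 4)), -1))) = Mul(19, Mul(-2, 4, Pow(Add(1, 12), -1))) = Mul(19, Mul(-2, 4, Pow(13, -1))) = Mul(19, Mul(-2, 4, Rational(1, 13))) = Mul(19, Rational(-8, 13)) = Rational(-152, 13) ≈ -11.692)
Function('K')(m) = Mul(10, m) (Function('K')(m) = Mul(Add(m, m), 5) = Mul(Mul(2, m), 5) = Mul(10, m))
Pow(Function('K')(F), -1) = Pow(Mul(10, Rational(-152, 13)), -1) = Pow(Rational(-1520, 13), -1) = Rational(-13, 1520)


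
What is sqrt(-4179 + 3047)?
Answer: 2*I*sqrt(283) ≈ 33.645*I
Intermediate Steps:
sqrt(-4179 + 3047) = sqrt(-1132) = 2*I*sqrt(283)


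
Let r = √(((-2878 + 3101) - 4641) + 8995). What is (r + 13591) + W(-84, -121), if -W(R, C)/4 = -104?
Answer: 14007 + √4577 ≈ 14075.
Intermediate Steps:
W(R, C) = 416 (W(R, C) = -4*(-104) = 416)
r = √4577 (r = √((223 - 4641) + 8995) = √(-4418 + 8995) = √4577 ≈ 67.654)
(r + 13591) + W(-84, -121) = (√4577 + 13591) + 416 = (13591 + √4577) + 416 = 14007 + √4577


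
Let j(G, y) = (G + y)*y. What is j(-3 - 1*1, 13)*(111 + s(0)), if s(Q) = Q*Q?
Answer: 12987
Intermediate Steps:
s(Q) = Q**2
j(G, y) = y*(G + y)
j(-3 - 1*1, 13)*(111 + s(0)) = (13*((-3 - 1*1) + 13))*(111 + 0**2) = (13*((-3 - 1) + 13))*(111 + 0) = (13*(-4 + 13))*111 = (13*9)*111 = 117*111 = 12987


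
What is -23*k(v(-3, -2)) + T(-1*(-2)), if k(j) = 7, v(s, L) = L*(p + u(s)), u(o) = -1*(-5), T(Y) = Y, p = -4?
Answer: -159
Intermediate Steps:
u(o) = 5
v(s, L) = L (v(s, L) = L*(-4 + 5) = L*1 = L)
-23*k(v(-3, -2)) + T(-1*(-2)) = -23*7 - 1*(-2) = -161 + 2 = -159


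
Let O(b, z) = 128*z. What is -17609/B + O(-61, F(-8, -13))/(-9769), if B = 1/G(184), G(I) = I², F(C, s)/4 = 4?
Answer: -5823987701824/9769 ≈ -5.9617e+8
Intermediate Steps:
F(C, s) = 16 (F(C, s) = 4*4 = 16)
B = 1/33856 (B = 1/(184²) = 1/33856 ≈ 2.9537e-5)
-17609/B + O(-61, F(-8, -13))/(-9769) = -17609/1/33856 + (128*16)/(-9769) = -17609*33856 + 2048*(-1/9769) = -596170304 - 2048/9769 = -5823987701824/9769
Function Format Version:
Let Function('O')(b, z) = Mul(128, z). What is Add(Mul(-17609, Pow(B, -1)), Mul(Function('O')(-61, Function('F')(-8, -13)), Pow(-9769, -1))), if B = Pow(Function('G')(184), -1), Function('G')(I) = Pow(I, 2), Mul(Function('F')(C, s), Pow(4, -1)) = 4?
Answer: Rational(-5823987701824, 9769) ≈ -5.9617e+8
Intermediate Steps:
Function('F')(C, s) = 16 (Function('F')(C, s) = Mul(4, 4) = 16)
B = Rational(1, 33856) (B = Pow(Pow(184, 2), -1) = Pow(33856, -1) = Rational(1, 33856) ≈ 2.9537e-5)
Add(Mul(-17609, Pow(B, -1)), Mul(Function('O')(-61, Function('F')(-8, -13)), Pow(-9769, -1))) = Add(Mul(-17609, Pow(Rational(1, 33856), -1)), Mul(Mul(128, 16), Pow(-9769, -1))) = Add(Mul(-17609, 33856), Mul(2048, Rational(-1, 9769))) = Add(-596170304, Rational(-2048, 9769)) = Rational(-5823987701824, 9769)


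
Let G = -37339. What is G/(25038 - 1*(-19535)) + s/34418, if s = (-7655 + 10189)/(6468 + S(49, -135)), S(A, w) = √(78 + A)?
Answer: -26881352753425559/32089740422249029 - 1267*√127/719936742473 ≈ -0.83769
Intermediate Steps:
s = 2534/(6468 + √127) (s = (-7655 + 10189)/(6468 + √(78 + 49)) = 2534/(6468 + √127) ≈ 0.39109)
G/(25038 - 1*(-19535)) + s/34418 = -37339/(25038 - 1*(-19535)) + (16389912/41834897 - 2534*√127/41834897)/34418 = -37339/(25038 + 19535) + (16389912/41834897 - 2534*√127/41834897)*(1/34418) = -37339/44573 + (8194956/719936742473 - 1267*√127/719936742473) = -26881352753425559/32089740422249029 - 1267*√127/719936742473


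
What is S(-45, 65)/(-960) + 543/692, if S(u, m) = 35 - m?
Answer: 4517/5536 ≈ 0.81593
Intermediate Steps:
S(-45, 65)/(-960) + 543/692 = (35 - 1*65)/(-960) + 543/692 = (35 - 65)*(-1/960) + 543*(1/692) = -30*(-1/960) + 543/692 = 1/32 + 543/692 = 4517/5536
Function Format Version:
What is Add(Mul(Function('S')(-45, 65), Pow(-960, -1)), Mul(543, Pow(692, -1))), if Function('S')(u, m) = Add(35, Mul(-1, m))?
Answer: Rational(4517, 5536) ≈ 0.81593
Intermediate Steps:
Add(Mul(Function('S')(-45, 65), Pow(-960, -1)), Mul(543, Pow(692, -1))) = Add(Mul(Add(35, Mul(-1, 65)), Pow(-960, -1)), Mul(543, Pow(692, -1))) = Add(Mul(Add(35, -65), Rational(-1, 960)), Mul(543, Rational(1, 692))) = Add(Mul(-30, Rational(-1, 960)), Rational(543, 692)) = Add(Rational(1, 32), Rational(543, 692)) = Rational(4517, 5536)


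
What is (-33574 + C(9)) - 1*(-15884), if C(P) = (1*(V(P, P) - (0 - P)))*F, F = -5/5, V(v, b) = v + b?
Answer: -17717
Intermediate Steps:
V(v, b) = b + v
F = -1 (F = -5*1/5 = -1)
C(P) = -3*P (C(P) = (1*((P + P) - (0 - P)))*(-1) = (1*(2*P - (-1)*P))*(-1) = (1*(2*P + P))*(-1) = (1*(3*P))*(-1) = (3*P)*(-1) = -3*P)
(-33574 + C(9)) - 1*(-15884) = (-33574 - 3*9) - 1*(-15884) = (-33574 - 27) + 15884 = -33601 + 15884 = -17717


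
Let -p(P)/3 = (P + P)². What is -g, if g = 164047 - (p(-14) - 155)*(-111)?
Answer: 114230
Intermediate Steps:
p(P) = -12*P² (p(P) = -3*(P + P)² = -3*4*P² = -12*P²)
g = -114230 (g = 164047 - (-12*(-14)² - 155)*(-111) = 164047 - (-12*196 - 155)*(-111) = 164047 - (-2352 - 155)*(-111) = 164047 - (-2507)*(-111) = 164047 - 1*278277 = 164047 - 278277 = -114230)
-g = -1*(-114230) = 114230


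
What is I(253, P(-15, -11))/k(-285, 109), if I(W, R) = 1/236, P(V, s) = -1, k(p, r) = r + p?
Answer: -1/41536 ≈ -2.4076e-5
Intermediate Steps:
k(p, r) = p + r
I(W, R) = 1/236
I(253, P(-15, -11))/k(-285, 109) = 1/(236*(-285 + 109)) = (1/236)/(-176) = (1/236)*(-1/176) = -1/41536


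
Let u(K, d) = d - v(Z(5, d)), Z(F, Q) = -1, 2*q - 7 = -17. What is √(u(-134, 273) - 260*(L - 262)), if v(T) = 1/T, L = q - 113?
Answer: √99074 ≈ 314.76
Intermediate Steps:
q = -5 (q = 7/2 + (½)*(-17) = 7/2 - 17/2 = -5)
L = -118 (L = -5 - 113 = -118)
u(K, d) = 1 + d (u(K, d) = d - 1/(-1) = d - 1*(-1) = d + 1 = 1 + d)
√(u(-134, 273) - 260*(L - 262)) = √((1 + 273) - 260*(-118 - 262)) = √(274 - 260*(-380)) = √(274 + 98800) = √99074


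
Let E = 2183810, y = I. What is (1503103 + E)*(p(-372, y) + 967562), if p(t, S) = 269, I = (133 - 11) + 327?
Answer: 3568308695703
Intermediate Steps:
I = 449 (I = 122 + 327 = 449)
y = 449
(1503103 + E)*(p(-372, y) + 967562) = (1503103 + 2183810)*(269 + 967562) = 3686913*967831 = 3568308695703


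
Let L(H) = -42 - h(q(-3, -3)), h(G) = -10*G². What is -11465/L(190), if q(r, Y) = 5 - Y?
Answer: -11465/598 ≈ -19.172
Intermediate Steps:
L(H) = 598 (L(H) = -42 - (-10)*(5 - 1*(-3))² = -42 - (-10)*(5 + 3)² = -42 - (-10)*8² = -42 - (-10)*64 = -42 - 1*(-640) = -42 + 640 = 598)
-11465/L(190) = -11465/598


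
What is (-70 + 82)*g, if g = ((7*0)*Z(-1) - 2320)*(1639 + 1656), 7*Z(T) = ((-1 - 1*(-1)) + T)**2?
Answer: -91732800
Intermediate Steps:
Z(T) = T**2/7 (Z(T) = ((-1 - 1*(-1)) + T)**2/7 = ((-1 + 1) + T)**2/7 = (0 + T)**2/7 = T**2/7)
g = -7644400 (g = ((7*0)*((1/7)*(-1)**2) - 2320)*(1639 + 1656) = (0*((1/7)*1) - 2320)*3295 = (0*(1/7) - 2320)*3295 = (0 - 2320)*3295 = -2320*3295 = -7644400)
(-70 + 82)*g = (-70 + 82)*(-7644400) = 12*(-7644400) = -91732800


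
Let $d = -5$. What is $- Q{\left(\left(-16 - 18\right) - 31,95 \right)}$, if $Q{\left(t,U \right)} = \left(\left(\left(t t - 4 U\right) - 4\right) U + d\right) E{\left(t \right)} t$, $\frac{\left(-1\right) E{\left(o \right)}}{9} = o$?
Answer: $13874942250$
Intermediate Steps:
$E{\left(o \right)} = - 9 o$
$Q{\left(t,U \right)} = - 9 t^{2} \left(-5 + U \left(-4 + t^{2} - 4 U\right)\right)$ ($Q{\left(t,U \right)} = \left(\left(\left(t t - 4 U\right) - 4\right) U - 5\right) \left(- 9 t\right) t = \left(\left(\left(t^{2} - 4 U\right) - 4\right) U - 5\right) \left(- 9 t\right) t = \left(\left(-4 + t^{2} - 4 U\right) U - 5\right) \left(- 9 t\right) t = \left(U \left(-4 + t^{2} - 4 U\right) - 5\right) \left(- 9 t\right) t = \left(-5 + U \left(-4 + t^{2} - 4 U\right)\right) \left(- 9 t\right) t = - 9 t \left(-5 + U \left(-4 + t^{2} - 4 U\right)\right) t = - 9 t^{2} \left(-5 + U \left(-4 + t^{2} - 4 U\right)\right)$)
$- Q{\left(\left(-16 - 18\right) - 31,95 \right)} = - 9 \left(\left(-16 - 18\right) - 31\right)^{2} \left(5 + 4 \cdot 95 + 4 \cdot 95^{2} - 95 \left(\left(-16 - 18\right) - 31\right)^{2}\right) = - 9 \left(-34 - 31\right)^{2} \left(5 + 380 + 4 \cdot 9025 - 95 \left(-34 - 31\right)^{2}\right) = - 9 \left(-65\right)^{2} \left(5 + 380 + 36100 - 95 \left(-65\right)^{2}\right) = - 9 \cdot 4225 \left(5 + 380 + 36100 - 95 \cdot 4225\right) = - 9 \cdot 4225 \left(5 + 380 + 36100 - 401375\right) = - 9 \cdot 4225 \left(-364890\right) = \left(-1\right) \left(-13874942250\right) = 13874942250$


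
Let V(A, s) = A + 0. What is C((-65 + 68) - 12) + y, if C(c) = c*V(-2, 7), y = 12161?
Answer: 12179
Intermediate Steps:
V(A, s) = A
C(c) = -2*c (C(c) = c*(-2) = -2*c)
C((-65 + 68) - 12) + y = -2*((-65 + 68) - 12) + 12161 = -2*(3 - 12) + 12161 = -2*(-9) + 12161 = 18 + 12161 = 12179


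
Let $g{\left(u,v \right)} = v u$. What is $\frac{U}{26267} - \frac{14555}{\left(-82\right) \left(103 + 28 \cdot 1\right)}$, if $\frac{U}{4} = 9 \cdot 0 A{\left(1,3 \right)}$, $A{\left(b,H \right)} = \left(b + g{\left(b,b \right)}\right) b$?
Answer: $\frac{355}{262} \approx 1.355$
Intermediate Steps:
$g{\left(u,v \right)} = u v$
$A{\left(b,H \right)} = b \left(b + b^{2}\right)$ ($A{\left(b,H \right)} = \left(b + b b\right) b = \left(b + b^{2}\right) b = b \left(b + b^{2}\right)$)
$U = 0$ ($U = 4 \cdot 9 \cdot 0 \cdot 1^{2} \left(1 + 1\right) = 4 \cdot 0 \cdot 1 \cdot 2 = 4 \cdot 0 \cdot 2 = 4 \cdot 0 = 0$)
$\frac{U}{26267} - \frac{14555}{\left(-82\right) \left(103 + 28 \cdot 1\right)} = \frac{0}{26267} - \frac{14555}{\left(-82\right) \left(103 + 28 \cdot 1\right)} = 0 \cdot \frac{1}{26267} - \frac{14555}{\left(-82\right) \left(103 + 28\right)} = 0 - \frac{14555}{\left(-82\right) 131} = 0 - \frac{14555}{-10742} = 0 - - \frac{355}{262} = 0 + \frac{355}{262} = \frac{355}{262}$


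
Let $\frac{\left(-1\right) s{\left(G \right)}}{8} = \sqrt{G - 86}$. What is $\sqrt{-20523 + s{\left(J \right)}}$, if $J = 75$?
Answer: $\sqrt{-20523 - 8 i \sqrt{11}} \approx 0.0926 - 143.26 i$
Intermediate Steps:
$s{\left(G \right)} = - 8 \sqrt{-86 + G}$ ($s{\left(G \right)} = - 8 \sqrt{G - 86} = - 8 \sqrt{-86 + G}$)
$\sqrt{-20523 + s{\left(J \right)}} = \sqrt{-20523 - 8 \sqrt{-86 + 75}} = \sqrt{-20523 - 8 \sqrt{-11}} = \sqrt{-20523 - 8 i \sqrt{11}}$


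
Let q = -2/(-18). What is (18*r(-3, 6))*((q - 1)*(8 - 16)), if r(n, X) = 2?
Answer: 256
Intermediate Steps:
q = ⅑ (q = -2*(-1/18) = ⅑ ≈ 0.11111)
(18*r(-3, 6))*((q - 1)*(8 - 16)) = (18*2)*((⅑ - 1)*(8 - 16)) = 36*(-8/9*(-8)) = 36*(64/9) = 256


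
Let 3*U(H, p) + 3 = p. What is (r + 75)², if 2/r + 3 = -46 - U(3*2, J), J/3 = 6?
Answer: 4096576/729 ≈ 5619.4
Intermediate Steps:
J = 18 (J = 3*6 = 18)
U(H, p) = -1 + p/3
r = -1/27 (r = 2/(-3 + (-46 - (-1 + (⅓)*18))) = 2/(-3 + (-46 - (-1 + 6))) = 2/(-3 + (-46 - 1*5)) = 2/(-3 + (-46 - 5)) = 2/(-3 - 51) = 2/(-54) = 2*(-1/54) = -1/27 ≈ -0.037037)
(r + 75)² = (-1/27 + 75)² = (2024/27)² = 4096576/729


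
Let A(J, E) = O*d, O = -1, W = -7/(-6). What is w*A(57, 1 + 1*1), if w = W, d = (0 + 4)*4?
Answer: -56/3 ≈ -18.667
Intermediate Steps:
W = 7/6 (W = -7*(-⅙) = 7/6 ≈ 1.1667)
d = 16 (d = 4*4 = 16)
A(J, E) = -16 (A(J, E) = -1*16 = -16)
w = 7/6 ≈ 1.1667
w*A(57, 1 + 1*1) = (7/6)*(-16) = -56/3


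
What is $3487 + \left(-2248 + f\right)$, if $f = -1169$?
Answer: $70$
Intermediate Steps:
$3487 + \left(-2248 + f\right) = 3487 - 3417 = 70$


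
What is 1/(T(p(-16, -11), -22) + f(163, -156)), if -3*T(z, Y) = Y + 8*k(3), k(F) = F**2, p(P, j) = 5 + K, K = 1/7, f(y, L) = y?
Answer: 3/439 ≈ 0.0068337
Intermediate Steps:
K = 1/7 ≈ 0.14286
p(P, j) = 36/7 (p(P, j) = 5 + 1/7 = 36/7)
T(z, Y) = -24 - Y/3 (T(z, Y) = -(Y + 8*3**2)/3 = -(Y + 8*9)/3 = -(Y + 72)/3 = -(72 + Y)/3 = -24 - Y/3)
1/(T(p(-16, -11), -22) + f(163, -156)) = 1/((-24 - 1/3*(-22)) + 163) = 1/((-24 + 22/3) + 163) = 1/(-50/3 + 163) = 1/(439/3) = 3/439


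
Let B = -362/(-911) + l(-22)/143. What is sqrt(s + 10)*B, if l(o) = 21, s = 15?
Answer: 354485/130273 ≈ 2.7211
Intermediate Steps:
B = 70897/130273 (B = -362/(-911) + 21/143 = -362*(-1/911) + 21*(1/143) = 362/911 + 21/143 = 70897/130273 ≈ 0.54422)
sqrt(s + 10)*B = sqrt(15 + 10)*(70897/130273) = sqrt(25)*(70897/130273) = 5*(70897/130273) = 354485/130273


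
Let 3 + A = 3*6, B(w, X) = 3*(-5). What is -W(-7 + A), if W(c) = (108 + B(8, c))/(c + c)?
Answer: -93/16 ≈ -5.8125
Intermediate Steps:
B(w, X) = -15
A = 15 (A = -3 + 3*6 = -3 + 18 = 15)
W(c) = 93/(2*c) (W(c) = (108 - 15)/(c + c) = 93/((2*c)) = 93*(1/(2*c)) = 93/(2*c))
-W(-7 + A) = -93/(2*(-7 + 15)) = -93/(2*8) = -1*93/16 = -93/16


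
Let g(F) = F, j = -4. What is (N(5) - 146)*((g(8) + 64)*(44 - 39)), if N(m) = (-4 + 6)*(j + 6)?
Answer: -51120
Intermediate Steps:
N(m) = 4 (N(m) = (-4 + 6)*(-4 + 6) = 2*2 = 4)
(N(5) - 146)*((g(8) + 64)*(44 - 39)) = (4 - 146)*((8 + 64)*(44 - 39)) = -10224*5 = -142*360 = -51120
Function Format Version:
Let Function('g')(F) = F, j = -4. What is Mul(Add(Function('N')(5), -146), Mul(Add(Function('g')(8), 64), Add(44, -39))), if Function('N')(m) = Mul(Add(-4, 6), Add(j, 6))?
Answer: -51120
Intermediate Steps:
Function('N')(m) = 4 (Function('N')(m) = Mul(Add(-4, 6), Add(-4, 6)) = Mul(2, 2) = 4)
Mul(Add(Function('N')(5), -146), Mul(Add(Function('g')(8), 64), Add(44, -39))) = Mul(Add(4, -146), Mul(Add(8, 64), Add(44, -39))) = Mul(-142, Mul(72, 5)) = Mul(-142, 360) = -51120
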